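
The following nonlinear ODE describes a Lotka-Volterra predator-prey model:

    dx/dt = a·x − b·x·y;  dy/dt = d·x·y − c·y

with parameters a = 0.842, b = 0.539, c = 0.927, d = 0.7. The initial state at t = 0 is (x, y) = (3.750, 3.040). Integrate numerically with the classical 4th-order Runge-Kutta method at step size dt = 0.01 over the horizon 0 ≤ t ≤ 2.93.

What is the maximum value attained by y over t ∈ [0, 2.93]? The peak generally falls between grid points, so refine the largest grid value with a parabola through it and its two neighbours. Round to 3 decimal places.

t=0.000: state=(3.750, 3.040)
step 1 (dt=0.01): k1=(-2.987, 5.162), k2=(-3.027, 5.174), k3=(-3.027, 5.173), k4=(-3.067, 5.184); state += dt/6·(k1+2k2+2k3+k4)
t=0.010: state=(3.720, 3.092)
t=0.020: state=(3.689, 3.144)
t=0.030: state=(3.657, 3.196)
continuing one RK4 step at a time; state shown every 10 steps (Δt=0.1):
t=0.100: state=(3.415, 3.562)
t=0.200: state=(3.024, 4.068)
t=0.300: state=(2.609, 4.516)
t=0.400: state=(2.203, 4.871)
t=0.500: state=(1.830, 5.111)
t=0.600: state=(1.506, 5.234)
t=0.700: state=(1.234, 5.249)
t=0.800: state=(1.013, 5.175)
t=0.900: state=(0.837, 5.031)
t=1.000: state=(0.698, 4.838)
t=1.100: state=(0.588, 4.612)
t=1.200: state=(0.503, 4.367)
t=1.300: state=(0.435, 4.112)
t=1.400: state=(0.382, 3.857)
t=1.500: state=(0.340, 3.605)
t=1.600: state=(0.306, 3.361)
t=1.700: state=(0.280, 3.127)
t=1.800: state=(0.259, 2.904)
t=1.900: state=(0.242, 2.694)
t=2.000: state=(0.229, 2.496)
t=2.100: state=(0.219, 2.311)
t=2.200: state=(0.211, 2.138)
t=2.300: state=(0.206, 1.977)
t=2.400: state=(0.202, 1.828)
t=2.500: state=(0.200, 1.690)
t=2.600: state=(0.199, 1.562)
t=2.700: state=(0.200, 1.444)
t=2.800: state=(0.202, 1.334)
t=2.900: state=(0.205, 1.234)
t=2.930: state=(0.206, 1.205)
largest grid value and its neighbours: y(0.650)=5.25412, y(0.660)=5.25506, y(0.670)=5.25502
parabola through these three points peaks at t≈0.665 with y≈5.25517

max y = 5.255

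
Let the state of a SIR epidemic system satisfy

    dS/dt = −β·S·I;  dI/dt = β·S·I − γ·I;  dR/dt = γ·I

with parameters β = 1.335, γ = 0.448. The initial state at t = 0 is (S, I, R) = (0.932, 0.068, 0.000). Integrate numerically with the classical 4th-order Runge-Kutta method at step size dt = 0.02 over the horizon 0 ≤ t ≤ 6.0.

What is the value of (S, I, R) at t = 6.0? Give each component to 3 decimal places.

t=0.000: state=(0.932, 0.068, 0.000)
step 1 (dt=0.02): k1=(-0.085, 0.054, 0.030), k2=(-0.085, 0.054, 0.031), k3=(-0.085, 0.054, 0.031), k4=(-0.086, 0.055, 0.031); state += dt/6·(k1+2k2+2k3+k4)
t=0.020: state=(0.930, 0.069, 0.001)
t=0.040: state=(0.929, 0.070, 0.001)
t=0.060: state=(0.927, 0.071, 0.002)
continuing one RK4 step at a time; state shown every 10 steps (Δt=0.2):
t=0.200: state=(0.914, 0.080, 0.007)
t=0.400: state=(0.893, 0.093, 0.014)
t=0.600: state=(0.870, 0.107, 0.023)
t=0.800: state=(0.843, 0.123, 0.034)
t=1.000: state=(0.814, 0.140, 0.045)
t=1.200: state=(0.782, 0.159, 0.059)
t=1.400: state=(0.748, 0.178, 0.074)
t=1.600: state=(0.711, 0.198, 0.091)
t=1.800: state=(0.673, 0.218, 0.109)
t=2.000: state=(0.633, 0.237, 0.130)
t=2.200: state=(0.593, 0.255, 0.152)
t=2.400: state=(0.553, 0.272, 0.175)
t=2.600: state=(0.513, 0.287, 0.200)
t=2.800: state=(0.474, 0.299, 0.227)
t=3.000: state=(0.437, 0.309, 0.254)
t=3.200: state=(0.402, 0.316, 0.282)
t=3.400: state=(0.370, 0.320, 0.310)
t=3.600: state=(0.339, 0.322, 0.339)
t=3.800: state=(0.311, 0.321, 0.368)
t=4.000: state=(0.286, 0.318, 0.397)
t=4.200: state=(0.263, 0.312, 0.425)
t=4.400: state=(0.242, 0.305, 0.453)
t=4.600: state=(0.223, 0.297, 0.480)
t=4.800: state=(0.206, 0.288, 0.506)
t=5.000: state=(0.191, 0.277, 0.531)
t=5.200: state=(0.178, 0.266, 0.555)
t=5.400: state=(0.166, 0.255, 0.579)
t=5.600: state=(0.155, 0.243, 0.601)
t=5.800: state=(0.146, 0.232, 0.622)
t=6.000: state=(0.137, 0.220, 0.643)

(S, I, R) = (0.137, 0.220, 0.643)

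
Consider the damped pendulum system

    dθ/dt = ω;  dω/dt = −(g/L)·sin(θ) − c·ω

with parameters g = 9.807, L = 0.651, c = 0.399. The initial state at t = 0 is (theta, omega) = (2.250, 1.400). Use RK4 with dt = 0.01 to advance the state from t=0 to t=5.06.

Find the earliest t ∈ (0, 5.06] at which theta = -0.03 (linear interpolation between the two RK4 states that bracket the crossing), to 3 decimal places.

t = 0.764

t=0.000: state=(2.250, 1.400)
step 1 (dt=0.01): k1=(1.400, -12.280), k2=(1.339, -12.189), k3=(1.339, -12.192), k4=(1.278, -12.103); state += dt/6·(k1+2k2+2k3+k4)
t=0.010: state=(2.263, 1.278)
t=0.020: state=(2.276, 1.158)
t=0.030: state=(2.287, 1.039)
continuing one RK4 step at a time; state shown every 20 steps (Δt=0.2):
t=0.200: state=(2.301, -0.841)
t=0.400: state=(1.904, -3.200)
t=0.600: state=(1.003, -5.743)
t=0.760: state=(-0.003, -6.470)
next step: t=0.770: state=(-0.067, -6.439) — theta has crossed -0.03
linear interpolation between t=0.760 (-0.00272) and t=0.770 (-0.06727) → t≈0.764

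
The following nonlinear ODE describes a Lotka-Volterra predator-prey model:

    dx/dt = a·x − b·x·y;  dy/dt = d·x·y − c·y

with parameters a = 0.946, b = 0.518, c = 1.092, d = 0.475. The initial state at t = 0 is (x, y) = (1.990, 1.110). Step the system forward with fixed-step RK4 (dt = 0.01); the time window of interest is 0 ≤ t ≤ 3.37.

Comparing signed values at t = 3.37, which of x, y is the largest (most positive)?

largest component: y

t=0.000: state=(1.990, 1.110)
step 1 (dt=0.01): k1=(0.738, -0.163), k2=(0.741, -0.161), k3=(0.741, -0.161), k4=(0.743, -0.159); state += dt/6·(k1+2k2+2k3+k4)
t=0.010: state=(1.997, 1.108)
t=0.020: state=(2.005, 1.107)
t=0.030: state=(2.012, 1.105)
continuing one RK4 step at a time; state shown every 20 steps (Δt=0.2):
t=0.200: state=(2.146, 1.086)
t=0.400: state=(2.319, 1.079)
t=0.600: state=(2.504, 1.090)
t=0.800: state=(2.699, 1.122)
t=1.000: state=(2.895, 1.176)
t=1.200: state=(3.085, 1.256)
t=1.400: state=(3.255, 1.365)
t=1.600: state=(3.391, 1.505)
t=1.800: state=(3.475, 1.677)
t=2.000: state=(3.494, 1.878)
t=2.200: state=(3.436, 2.099)
t=2.400: state=(3.301, 2.325)
t=2.600: state=(3.100, 2.534)
t=2.800: state=(2.855, 2.703)
t=3.000: state=(2.590, 2.815)
t=3.200: state=(2.332, 2.858)
t=3.370: state=(2.130, 2.842)
compare at T: x=2.130, y=2.842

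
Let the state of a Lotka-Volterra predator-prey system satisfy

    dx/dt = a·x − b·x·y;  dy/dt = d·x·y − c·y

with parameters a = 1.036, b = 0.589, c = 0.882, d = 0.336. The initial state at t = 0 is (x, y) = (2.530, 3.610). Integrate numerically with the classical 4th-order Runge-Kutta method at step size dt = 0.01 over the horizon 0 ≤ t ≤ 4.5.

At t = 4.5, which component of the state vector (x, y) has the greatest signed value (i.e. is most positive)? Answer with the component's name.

t=0.000: state=(2.530, 3.610)
step 1 (dt=0.01): k1=(-2.758, -0.115), k2=(-2.743, -0.132), k3=(-2.743, -0.132), k4=(-2.727, -0.148); state += dt/6·(k1+2k2+2k3+k4)
t=0.010: state=(2.503, 3.609)
t=0.020: state=(2.475, 3.607)
t=0.030: state=(2.449, 3.605)
continuing one RK4 step at a time; state shown every 20 steps (Δt=0.2):
t=0.200: state=(2.042, 3.526)
t=0.400: state=(1.675, 3.347)
t=0.600: state=(1.408, 3.110)
t=0.800: state=(1.219, 2.847)
t=1.000: state=(1.090, 2.578)
t=1.200: state=(1.005, 2.318)
t=1.400: state=(0.954, 2.075)
t=1.600: state=(0.932, 1.853)
t=1.800: state=(0.933, 1.654)
t=2.000: state=(0.954, 1.477)
t=2.200: state=(0.996, 1.322)
t=2.400: state=(1.057, 1.187)
t=2.600: state=(1.139, 1.071)
t=2.800: state=(1.242, 0.973)
t=3.000: state=(1.370, 0.890)
t=3.200: state=(1.523, 0.822)
t=3.400: state=(1.707, 0.768)
t=3.600: state=(1.923, 0.727)
t=3.800: state=(2.175, 0.699)
t=4.000: state=(2.467, 0.685)
t=4.200: state=(2.800, 0.685)
t=4.400: state=(3.175, 0.702)
t=4.500: state=(3.377, 0.718)
compare at T: x=3.377, y=0.718

largest component: x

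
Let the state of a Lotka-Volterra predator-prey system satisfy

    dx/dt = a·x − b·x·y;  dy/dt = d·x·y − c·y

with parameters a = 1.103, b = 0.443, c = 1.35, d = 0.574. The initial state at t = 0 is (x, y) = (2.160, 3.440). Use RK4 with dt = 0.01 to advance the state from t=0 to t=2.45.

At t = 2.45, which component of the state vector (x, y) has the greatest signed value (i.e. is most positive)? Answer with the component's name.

largest component: x

t=0.000: state=(2.160, 3.440)
step 1 (dt=0.01): k1=(-0.909, -0.379), k2=(-0.905, -0.388), k3=(-0.905, -0.388), k4=(-0.902, -0.396); state += dt/6·(k1+2k2+2k3+k4)
t=0.010: state=(2.151, 3.436)
t=0.020: state=(2.142, 3.432)
t=0.030: state=(2.133, 3.428)
continuing one RK4 step at a time; state shown every 10 steps (Δt=0.1):
t=0.100: state=(2.073, 3.394)
t=0.200: state=(1.994, 3.332)
t=0.300: state=(1.924, 3.258)
t=0.400: state=(1.863, 3.173)
t=0.500: state=(1.811, 3.081)
t=0.600: state=(1.768, 2.983)
t=0.700: state=(1.734, 2.881)
t=0.800: state=(1.708, 2.779)
t=0.900: state=(1.690, 2.677)
t=1.000: state=(1.680, 2.576)
t=1.100: state=(1.677, 2.478)
t=1.200: state=(1.682, 2.384)
t=1.300: state=(1.693, 2.295)
t=1.400: state=(1.711, 2.211)
t=1.500: state=(1.735, 2.133)
t=1.600: state=(1.766, 2.060)
t=1.700: state=(1.802, 1.994)
t=1.800: state=(1.845, 1.934)
t=1.900: state=(1.893, 1.881)
t=2.000: state=(1.947, 1.835)
t=2.100: state=(2.006, 1.796)
t=2.200: state=(2.070, 1.764)
t=2.300: state=(2.139, 1.739)
t=2.400: state=(2.212, 1.722)
t=2.450: state=(2.250, 1.716)
compare at T: x=2.250, y=1.716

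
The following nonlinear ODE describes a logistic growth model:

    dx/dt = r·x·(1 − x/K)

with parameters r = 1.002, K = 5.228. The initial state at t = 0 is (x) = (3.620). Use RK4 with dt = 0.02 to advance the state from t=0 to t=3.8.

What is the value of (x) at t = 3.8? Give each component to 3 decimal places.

t=0.000: state=(3.620)
step 1 (dt=0.02): k1=(1.116), k2=(1.111), k3=(1.111), k4=(1.107); state += dt/6·(k1+2k2+2k3+k4)
t=0.020: state=(3.642)
t=0.040: state=(3.664)
t=0.060: state=(3.686)
continuing one RK4 step at a time; state shown every 10 steps (Δt=0.2):
t=0.200: state=(3.834)
t=0.400: state=(4.029)
t=0.600: state=(4.204)
t=0.800: state=(4.359)
t=1.000: state=(4.495)
t=1.200: state=(4.612)
t=1.400: state=(4.713)
t=1.600: state=(4.799)
t=1.800: state=(4.872)
t=2.000: state=(4.933)
t=2.200: state=(4.984)
t=2.400: state=(5.026)
t=2.600: state=(5.062)
t=2.800: state=(5.091)
t=3.000: state=(5.116)
t=3.200: state=(5.136)
t=3.400: state=(5.152)
t=3.600: state=(5.166)
t=3.800: state=(5.177)

(x) = (5.177)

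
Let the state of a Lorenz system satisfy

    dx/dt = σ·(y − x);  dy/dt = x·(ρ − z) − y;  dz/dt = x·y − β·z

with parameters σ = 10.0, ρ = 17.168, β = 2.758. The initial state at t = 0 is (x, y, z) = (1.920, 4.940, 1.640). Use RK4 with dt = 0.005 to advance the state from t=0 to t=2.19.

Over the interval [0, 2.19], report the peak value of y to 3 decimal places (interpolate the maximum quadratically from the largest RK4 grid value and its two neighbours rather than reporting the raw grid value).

max y = 16.361

t=0.000: state=(1.920, 4.940, 1.640)
step 1 (dt=0.005): k1=(30.200, 24.874, 4.962), k2=(30.067, 25.959, 5.425), k3=(30.097, 25.949, 5.425), k4=(29.993, 27.025, 5.899); state += dt/6·(k1+2k2+2k3+k4)
t=0.005: state=(2.070, 5.070, 1.667)
t=0.010: state=(2.220, 5.210, 1.699)
t=0.015: state=(2.370, 5.361, 1.736)
continuing one RK4 step at a time; state shown every 20 steps (Δt=0.1):
t=0.100: state=(5.277, 9.408, 3.530)
t=0.200: state=(10.316, 15.724, 11.683)
t=0.300: state=(13.198, 11.858, 25.189)
t=0.400: state=(8.019, 1.034, 24.974)
t=0.500: state=(2.380, -1.463, 18.727)
t=0.600: state=(-0.011, -1.325, 14.097)
t=0.700: state=(-0.861, -1.453, 10.760)
t=0.800: state=(-1.466, -2.175, 8.351)
t=0.900: state=(-2.433, -3.735, 6.836)
t=1.000: state=(-4.246, -6.660, 6.701)
t=1.100: state=(-7.342, -11.028, 9.654)
t=1.200: state=(-10.767, -13.101, 17.589)
t=1.300: state=(-10.458, -7.424, 23.658)
t=1.400: state=(-6.292, -2.043, 21.182)
t=1.500: state=(-3.093, -1.028, 16.595)
t=1.600: state=(-1.922, -1.473, 12.840)
t=1.700: state=(-1.942, -2.364, 10.055)
t=1.800: state=(-2.732, -3.912, 8.261)
t=1.900: state=(-4.401, -6.619, 7.906)
t=2.000: state=(-7.196, -10.469, 10.414)
t=2.100: state=(-10.224, -12.342, 17.157)
t=2.190: state=(-10.384, -8.448, 22.451)
largest grid value and its neighbours: y(0.225)=16.34723, y(0.230)=16.36016, y(0.235)=16.33031
parabola through these three points peaks at t≈0.229 with y≈16.36100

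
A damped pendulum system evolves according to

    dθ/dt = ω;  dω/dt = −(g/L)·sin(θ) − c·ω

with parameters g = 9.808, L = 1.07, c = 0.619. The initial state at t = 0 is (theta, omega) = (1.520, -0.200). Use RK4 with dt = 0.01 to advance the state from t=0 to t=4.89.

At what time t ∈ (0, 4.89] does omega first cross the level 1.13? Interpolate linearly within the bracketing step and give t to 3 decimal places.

t=0.000: state=(1.520, -0.200)
step 1 (dt=0.01): k1=(-0.200, -9.031), k2=(-0.245, -9.002), k3=(-0.245, -9.002), k4=(-0.290, -8.974); state += dt/6·(k1+2k2+2k3+k4)
t=0.010: state=(1.518, -0.290)
t=0.020: state=(1.514, -0.379)
t=0.030: state=(1.510, -0.468)
continuing one RK4 step at a time; state shown every 20 steps (Δt=0.2):
t=0.200: state=(1.307, -1.883)
t=0.400: state=(0.793, -3.156)
t=0.600: state=(0.106, -3.522)
t=0.800: state=(-0.535, -2.717)
t=1.000: state=(-0.934, -1.215)
t=1.200: state=(-1.016, 0.379)
t=1.300: state=(-0.942, 1.097)
next step: t=1.310: state=(-0.930, 1.163) — omega has crossed 1.13
linear interpolation between t=1.300 (1.09667) and t=1.310 (1.16348) → t≈1.305

t = 1.305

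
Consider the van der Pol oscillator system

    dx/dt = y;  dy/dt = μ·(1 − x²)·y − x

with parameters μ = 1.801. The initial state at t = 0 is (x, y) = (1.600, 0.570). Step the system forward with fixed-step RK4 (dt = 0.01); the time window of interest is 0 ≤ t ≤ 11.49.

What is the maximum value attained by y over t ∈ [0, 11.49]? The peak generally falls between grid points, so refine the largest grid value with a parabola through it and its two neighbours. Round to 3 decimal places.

max y = 3.577

t=0.000: state=(1.600, 0.570)
step 1 (dt=0.01): k1=(0.570, -3.201), k2=(0.554, -3.168), k3=(0.554, -3.169), k4=(0.538, -3.135); state += dt/6·(k1+2k2+2k3+k4)
t=0.010: state=(1.606, 0.538)
t=0.020: state=(1.611, 0.507)
t=0.030: state=(1.616, 0.477)
continuing one RK4 step at a time; state shown every 50 steps (Δt=0.5):
t=0.500: state=(1.616, -0.298)
t=1.000: state=(1.397, -0.554)
t=1.500: state=(1.054, -0.856)
t=2.000: state=(0.460, -1.676)
t=2.500: state=(-0.858, -3.556)
t=3.000: state=(-1.982, -0.504)
t=3.500: state=(-1.947, 0.316)
t=4.000: state=(-1.759, 0.421)
t=4.500: state=(-1.525, 0.526)
t=5.000: state=(-1.219, 0.725)
t=5.500: state=(-0.751, 1.238)
t=6.000: state=(0.205, 2.871)
t=6.500: state=(1.761, 1.886)
t=7.000: state=(2.002, -0.200)
t=7.500: state=(1.842, -0.387)
t=8.000: state=(1.627, -0.477)
t=8.500: state=(1.356, -0.624)
t=9.000: state=(0.973, -0.960)
t=9.500: state=(0.287, -1.993)
t=10.000: state=(-1.201, -3.426)
t=10.500: state=(-2.014, -0.146)
t=11.000: state=(-1.917, 0.345)
t=11.490: state=(-1.725, 0.435)
largest grid value and its neighbours: y(6.210)=3.57575, y(6.220)=3.57694, y(6.230)=3.57346
parabola through these three points peaks at t≈6.218 with y≈3.57708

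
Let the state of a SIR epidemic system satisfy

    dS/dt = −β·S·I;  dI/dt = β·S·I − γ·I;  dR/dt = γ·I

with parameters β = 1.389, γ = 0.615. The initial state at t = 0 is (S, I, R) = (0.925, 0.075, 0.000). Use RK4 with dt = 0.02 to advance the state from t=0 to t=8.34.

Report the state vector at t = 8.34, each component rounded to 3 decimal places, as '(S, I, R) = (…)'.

t=0.000: state=(0.925, 0.075, 0.000)
step 1 (dt=0.02): k1=(-0.096, 0.050, 0.046), k2=(-0.097, 0.050, 0.046), k3=(-0.097, 0.050, 0.046), k4=(-0.097, 0.051, 0.047); state += dt/6·(k1+2k2+2k3+k4)
t=0.020: state=(0.923, 0.076, 0.001)
t=0.040: state=(0.921, 0.077, 0.002)
t=0.060: state=(0.919, 0.078, 0.003)
continuing one RK4 step at a time; state shown every 25 steps (Δt=0.5):
t=0.500: state=(0.870, 0.103, 0.027)
t=1.000: state=(0.801, 0.135, 0.064)
t=1.500: state=(0.721, 0.169, 0.111)
t=2.000: state=(0.634, 0.199, 0.167)
t=2.500: state=(0.548, 0.220, 0.232)
t=3.000: state=(0.468, 0.230, 0.301)
t=3.500: state=(0.399, 0.229, 0.372)
t=4.000: state=(0.342, 0.217, 0.441)
t=4.500: state=(0.295, 0.199, 0.505)
t=5.000: state=(0.259, 0.178, 0.563)
t=5.500: state=(0.231, 0.155, 0.614)
t=6.000: state=(0.209, 0.132, 0.658)
t=6.500: state=(0.192, 0.112, 0.696)
t=7.000: state=(0.179, 0.094, 0.728)
t=7.500: state=(0.169, 0.078, 0.754)
t=8.000: state=(0.160, 0.064, 0.776)
t=8.340: state=(0.156, 0.056, 0.788)

(S, I, R) = (0.156, 0.056, 0.788)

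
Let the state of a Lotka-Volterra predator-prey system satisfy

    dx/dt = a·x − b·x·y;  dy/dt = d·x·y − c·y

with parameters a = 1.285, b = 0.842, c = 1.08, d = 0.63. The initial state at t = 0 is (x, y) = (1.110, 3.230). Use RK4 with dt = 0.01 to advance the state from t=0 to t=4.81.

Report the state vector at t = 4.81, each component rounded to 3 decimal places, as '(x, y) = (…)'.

(x, y) = (3.868, 2.138)

t=0.000: state=(1.110, 3.230)
step 1 (dt=0.01): k1=(-1.592, -1.230), k2=(-1.575, -1.243), k3=(-1.575, -1.243), k4=(-1.558, -1.257); state += dt/6·(k1+2k2+2k3+k4)
t=0.010: state=(1.094, 3.218)
t=0.020: state=(1.079, 3.205)
t=0.030: state=(1.064, 3.192)
continuing one RK4 step at a time; state shown every 20 steps (Δt=0.2):
t=0.200: state=(0.853, 2.942)
t=0.400: state=(0.691, 2.610)
t=0.600: state=(0.592, 2.279)
t=0.800: state=(0.535, 1.970)
t=1.000: state=(0.509, 1.695)
t=1.200: state=(0.505, 1.456)
t=1.400: state=(0.520, 1.251)
t=1.600: state=(0.553, 1.078)
t=1.800: state=(0.604, 0.934)
t=2.000: state=(0.674, 0.816)
t=2.200: state=(0.766, 0.719)
t=2.400: state=(0.883, 0.643)
t=2.600: state=(1.030, 0.584)
t=2.800: state=(1.212, 0.542)
t=3.000: state=(1.434, 0.516)
t=3.200: state=(1.702, 0.506)
t=3.400: state=(2.020, 0.515)
t=3.600: state=(2.389, 0.547)
t=3.800: state=(2.803, 0.612)
t=4.000: state=(3.242, 0.721)
t=4.200: state=(3.662, 0.898)
t=4.400: state=(3.984, 1.173)
t=4.600: state=(4.094, 1.577)
t=4.800: state=(3.887, 2.109)
t=4.810: state=(3.868, 2.138)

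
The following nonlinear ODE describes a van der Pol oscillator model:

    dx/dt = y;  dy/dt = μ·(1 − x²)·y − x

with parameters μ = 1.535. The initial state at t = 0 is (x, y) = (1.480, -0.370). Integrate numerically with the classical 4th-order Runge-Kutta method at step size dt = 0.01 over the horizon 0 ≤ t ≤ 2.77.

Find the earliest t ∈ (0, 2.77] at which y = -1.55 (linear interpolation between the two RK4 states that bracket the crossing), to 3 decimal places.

t=0.000: state=(1.480, -0.370)
step 1 (dt=0.01): k1=(-0.370, -0.804), k2=(-0.374, -0.798), k3=(-0.374, -0.798), k4=(-0.378, -0.792); state += dt/6·(k1+2k2+2k3+k4)
t=0.010: state=(1.476, -0.378)
t=0.020: state=(1.472, -0.386)
t=0.030: state=(1.469, -0.394)
continuing one RK4 step at a time; state shown every 10 steps (Δt=0.1):
t=0.100: state=(1.439, -0.445)
t=0.200: state=(1.391, -0.513)
t=0.300: state=(1.337, -0.577)
t=0.400: state=(1.276, -0.642)
t=0.500: state=(1.208, -0.710)
t=0.600: state=(1.134, -0.784)
t=0.700: state=(1.051, -0.869)
t=0.800: state=(0.959, -0.968)
t=0.900: state=(0.857, -1.087)
t=1.000: state=(0.741, -1.231)
t=1.100: state=(0.609, -1.408)
t=1.160: state=(0.521, -1.534)
next step: t=1.170: state=(0.506, -1.557) — y has crossed -1.55
linear interpolation between t=1.160 (-1.53398) and t=1.170 (-1.55658) → t≈1.167

t = 1.167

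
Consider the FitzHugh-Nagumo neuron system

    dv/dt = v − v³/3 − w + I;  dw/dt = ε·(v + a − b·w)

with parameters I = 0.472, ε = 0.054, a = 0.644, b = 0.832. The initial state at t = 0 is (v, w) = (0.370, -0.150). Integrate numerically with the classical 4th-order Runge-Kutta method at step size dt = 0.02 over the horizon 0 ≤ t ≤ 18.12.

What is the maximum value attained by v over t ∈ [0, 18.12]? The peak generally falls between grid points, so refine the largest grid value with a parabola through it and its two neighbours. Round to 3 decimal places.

t=0.000: state=(0.370, -0.150)
step 1 (dt=0.02): k1=(0.975, 0.061), k2=(0.983, 0.062), k3=(0.983, 0.062), k4=(0.991, 0.063); state += dt/6·(k1+2k2+2k3+k4)
t=0.020: state=(0.390, -0.149)
t=0.040: state=(0.410, -0.147)
t=0.060: state=(0.430, -0.146)
continuing one RK4 step at a time; state shown every 50 steps (Δt=1):
t=1.000: state=(1.506, -0.059)
t=2.000: state=(1.884, 0.070)
t=3.000: state=(1.872, 0.201)
t=4.000: state=(1.824, 0.324)
t=5.000: state=(1.773, 0.438)
t=6.000: state=(1.721, 0.545)
t=7.000: state=(1.669, 0.645)
t=8.000: state=(1.615, 0.737)
t=9.000: state=(1.560, 0.823)
t=10.000: state=(1.503, 0.901)
t=11.000: state=(1.444, 0.974)
t=12.000: state=(1.381, 1.039)
t=13.000: state=(1.314, 1.099)
t=14.000: state=(1.241, 1.152)
t=15.000: state=(1.160, 1.199)
t=16.000: state=(1.065, 1.239)
t=17.000: state=(0.946, 1.272)
t=18.000: state=(0.782, 1.296)
t=18.120: state=(0.757, 1.298)
largest grid value and its neighbours: v(2.260)=1.89101, v(2.280)=1.89107, v(2.300)=1.89106
parabola through these three points peaks at t≈2.289 with v≈1.89107

max v = 1.891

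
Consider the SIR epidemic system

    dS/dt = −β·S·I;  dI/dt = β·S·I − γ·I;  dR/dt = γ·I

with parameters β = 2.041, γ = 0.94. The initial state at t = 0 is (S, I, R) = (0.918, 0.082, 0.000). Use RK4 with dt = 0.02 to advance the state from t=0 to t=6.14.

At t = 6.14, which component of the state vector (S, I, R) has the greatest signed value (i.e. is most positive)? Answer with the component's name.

t=0.000: state=(0.918, 0.082, 0.000)
step 1 (dt=0.02): k1=(-0.154, 0.077, 0.077), k2=(-0.155, 0.077, 0.078), k3=(-0.155, 0.077, 0.078), k4=(-0.156, 0.077, 0.079); state += dt/6·(k1+2k2+2k3+k4)
t=0.020: state=(0.915, 0.084, 0.002)
t=0.040: state=(0.912, 0.085, 0.003)
t=0.060: state=(0.909, 0.087, 0.005)
continuing one RK4 step at a time; state shown every 10 steps (Δt=0.2):
t=0.200: state=(0.885, 0.098, 0.017)
t=0.400: state=(0.847, 0.116, 0.037)
t=0.600: state=(0.805, 0.135, 0.061)
t=0.800: state=(0.759, 0.153, 0.088)
t=1.000: state=(0.710, 0.172, 0.118)
t=1.200: state=(0.660, 0.188, 0.152)
t=1.400: state=(0.609, 0.202, 0.189)
t=1.600: state=(0.560, 0.212, 0.228)
t=1.800: state=(0.513, 0.219, 0.268)
t=2.000: state=(0.468, 0.222, 0.310)
t=2.200: state=(0.428, 0.221, 0.351)
t=2.400: state=(0.391, 0.216, 0.393)
t=2.600: state=(0.359, 0.209, 0.432)
t=2.800: state=(0.330, 0.199, 0.471)
t=3.000: state=(0.305, 0.188, 0.507)
t=3.200: state=(0.283, 0.175, 0.541)
t=3.400: state=(0.265, 0.162, 0.573)
t=3.600: state=(0.248, 0.149, 0.602)
t=3.800: state=(0.234, 0.137, 0.629)
t=4.000: state=(0.222, 0.124, 0.654)
t=4.200: state=(0.212, 0.112, 0.676)
t=4.400: state=(0.203, 0.101, 0.696)
t=4.600: state=(0.195, 0.091, 0.714)
t=4.800: state=(0.188, 0.082, 0.730)
t=5.000: state=(0.182, 0.073, 0.745)
t=5.200: state=(0.177, 0.065, 0.758)
t=5.400: state=(0.173, 0.058, 0.769)
t=5.600: state=(0.169, 0.051, 0.780)
t=5.800: state=(0.166, 0.046, 0.789)
t=6.000: state=(0.163, 0.040, 0.797)
t=6.140: state=(0.161, 0.037, 0.802)
compare at T: S=0.161, I=0.037, R=0.802

largest component: R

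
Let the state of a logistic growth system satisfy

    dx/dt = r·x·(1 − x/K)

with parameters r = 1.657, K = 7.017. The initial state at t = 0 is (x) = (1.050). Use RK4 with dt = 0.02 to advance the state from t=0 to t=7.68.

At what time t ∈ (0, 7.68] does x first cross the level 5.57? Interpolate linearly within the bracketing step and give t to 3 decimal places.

t = 1.862

t=0.000: state=(1.050)
step 1 (dt=0.02): k1=(1.480), k2=(1.497), k3=(1.497), k4=(1.514); state += dt/6·(k1+2k2+2k3+k4)
t=0.020: state=(1.080)
t=0.040: state=(1.111)
t=0.060: state=(1.142)
continuing one RK4 step at a time; state shown every 25 steps (Δt=0.5):
t=0.500: state=(2.015)
t=1.000: state=(3.367)
t=1.500: state=(4.763)
t=1.860: state=(5.566)
next step: t=1.880: state=(5.604) — x has crossed 5.57
linear interpolation between t=1.860 (5.56616) and t=1.880 (5.60393) → t≈1.862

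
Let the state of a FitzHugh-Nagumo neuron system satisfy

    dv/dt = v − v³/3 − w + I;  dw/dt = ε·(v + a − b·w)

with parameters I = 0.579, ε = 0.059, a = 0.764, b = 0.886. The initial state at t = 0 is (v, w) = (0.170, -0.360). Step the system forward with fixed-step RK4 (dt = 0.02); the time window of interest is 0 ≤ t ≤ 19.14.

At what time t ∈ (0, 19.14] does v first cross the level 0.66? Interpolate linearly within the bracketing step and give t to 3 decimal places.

t=0.000: state=(0.170, -0.360)
step 1 (dt=0.02): k1=(1.107, 0.074), k2=(1.117, 0.075), k3=(1.117, 0.075), k4=(1.127, 0.075); state += dt/6·(k1+2k2+2k3+k4)
t=0.020: state=(0.192, -0.359)
t=0.040: state=(0.215, -0.357)
t=0.060: state=(0.238, -0.355)
t=0.360: state=(0.634, -0.329)
next step: t=0.380: state=(0.663, -0.327) — v has crossed 0.66
linear interpolation between t=0.360 (0.63383) and t=0.380 (0.66312) → t≈0.378

t = 0.378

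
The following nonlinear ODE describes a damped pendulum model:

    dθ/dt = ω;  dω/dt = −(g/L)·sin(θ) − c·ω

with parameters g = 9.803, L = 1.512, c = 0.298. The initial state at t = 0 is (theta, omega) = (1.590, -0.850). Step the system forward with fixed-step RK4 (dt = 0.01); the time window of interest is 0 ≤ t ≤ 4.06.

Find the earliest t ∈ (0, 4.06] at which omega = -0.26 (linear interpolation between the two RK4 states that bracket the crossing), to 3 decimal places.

t=0.000: state=(1.590, -0.850)
step 1 (dt=0.01): k1=(-0.850, -6.229), k2=(-0.881, -6.220), k3=(-0.881, -6.220), k4=(-0.912, -6.211); state += dt/6·(k1+2k2+2k3+k4)
t=0.010: state=(1.581, -0.912)
t=0.020: state=(1.572, -0.974)
t=0.030: state=(1.562, -1.036)
continuing one RK4 step at a time; state shown every 20 steps (Δt=0.2):
t=0.200: state=(1.298, -2.048)
t=0.400: state=(0.786, -3.013)
t=0.600: state=(0.133, -3.390)
t=0.800: state=(-0.514, -2.946)
t=1.000: state=(-1.005, -1.900)
t=1.200: state=(-1.260, -0.641)
t=1.260: state=(-1.287, -0.261)
next step: t=1.270: state=(-1.290, -0.198) — omega has crossed -0.26
linear interpolation between t=1.260 (-0.26092) and t=1.270 (-0.19796) → t≈1.260

t = 1.260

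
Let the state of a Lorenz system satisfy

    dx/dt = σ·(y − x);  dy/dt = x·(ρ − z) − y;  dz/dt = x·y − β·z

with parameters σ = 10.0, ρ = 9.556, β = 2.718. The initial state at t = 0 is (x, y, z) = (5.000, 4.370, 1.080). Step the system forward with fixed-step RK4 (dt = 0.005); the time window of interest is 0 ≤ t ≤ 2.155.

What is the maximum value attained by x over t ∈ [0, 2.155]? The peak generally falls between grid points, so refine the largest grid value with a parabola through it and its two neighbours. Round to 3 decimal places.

t=0.000: state=(5.000, 4.370, 1.080)
step 1 (dt=0.005): k1=(-6.300, 38.010, 18.915), k2=(-5.192, 37.546, 19.191), k3=(-5.232, 37.567, 19.196), k4=(-4.160, 37.123, 19.474); state += dt/6·(k1+2k2+2k3+k4)
t=0.005: state=(4.974, 4.558, 1.176)
t=0.010: state=(4.958, 4.741, 1.275)
t=0.015: state=(4.952, 4.921, 1.376)
continuing one RK4 step at a time; state shown every 20 steps (Δt=0.1):
t=0.100: state=(5.831, 7.566, 3.656)
t=0.200: state=(7.677, 9.261, 7.967)
t=0.300: state=(8.298, 7.739, 12.339)
t=0.400: state=(6.693, 4.361, 13.416)
t=0.500: state=(4.356, 2.281, 11.746)
t=0.600: state=(2.775, 1.688, 9.526)
t=0.700: state=(2.092, 1.752, 7.607)
t=0.800: state=(1.995, 2.106, 6.133)
t=0.900: state=(2.272, 2.706, 5.118)
t=1.000: state=(2.859, 3.600, 4.607)
t=1.100: state=(3.756, 4.804, 4.735)
t=1.200: state=(4.917, 6.151, 5.717)
t=1.300: state=(6.086, 7.093, 7.624)
t=1.400: state=(6.718, 6.887, 9.842)
t=1.500: state=(6.374, 5.566, 11.128)
t=1.600: state=(5.319, 4.148, 10.945)
t=1.700: state=(4.248, 3.345, 9.869)
t=1.800: state=(3.578, 3.144, 8.602)
t=1.900: state=(3.360, 3.342, 7.521)
t=2.000: state=(3.510, 3.815, 6.798)
t=2.100: state=(3.943, 4.489, 6.534)
t=2.155: state=(4.270, 4.906, 6.614)
largest grid value and its neighbours: x(0.275)=8.35808, x(0.280)=8.35874, x(0.285)=8.35307
parabola through these three points peaks at t≈0.278 with x≈8.35924

max x = 8.359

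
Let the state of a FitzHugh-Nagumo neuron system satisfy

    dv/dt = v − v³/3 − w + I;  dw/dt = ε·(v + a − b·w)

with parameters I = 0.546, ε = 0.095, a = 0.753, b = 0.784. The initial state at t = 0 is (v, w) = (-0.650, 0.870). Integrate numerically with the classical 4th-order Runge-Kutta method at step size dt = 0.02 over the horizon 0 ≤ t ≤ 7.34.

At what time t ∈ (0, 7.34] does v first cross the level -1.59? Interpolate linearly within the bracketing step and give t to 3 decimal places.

t = 1.145

t=0.000: state=(-0.650, 0.870)
step 1 (dt=0.02): k1=(-0.882, -0.055), k2=(-0.887, -0.056), k3=(-0.887, -0.056), k4=(-0.891, -0.057); state += dt/6·(k1+2k2+2k3+k4)
t=0.020: state=(-0.668, 0.869)
t=0.040: state=(-0.686, 0.868)
t=0.060: state=(-0.704, 0.867)
continuing one RK4 step at a time; state shown every 25 steps (Δt=0.5):
t=0.500: state=(-1.122, 0.832)
t=1.000: state=(-1.514, 0.775)
t=1.140: state=(-1.588, 0.756)
next step: t=1.160: state=(-1.597, 0.753) — v has crossed -1.59
linear interpolation between t=1.140 (-1.58761) and t=1.160 (-1.59671) → t≈1.145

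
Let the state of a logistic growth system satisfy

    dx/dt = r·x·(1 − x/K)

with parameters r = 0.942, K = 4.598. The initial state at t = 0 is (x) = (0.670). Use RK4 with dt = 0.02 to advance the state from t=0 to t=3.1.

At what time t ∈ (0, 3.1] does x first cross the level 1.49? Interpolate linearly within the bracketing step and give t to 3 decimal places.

t=0.000: state=(0.670)
step 1 (dt=0.02): k1=(0.539), k2=(0.543), k3=(0.543), k4=(0.546); state += dt/6·(k1+2k2+2k3+k4)
t=0.020: state=(0.681)
t=0.040: state=(0.692)
t=0.060: state=(0.703)
continuing one RK4 step at a time; state shown every 10 steps (Δt=0.2):
t=0.200: state=(0.785)
t=0.400: state=(0.916)
t=0.600: state=(1.062)
t=0.800: state=(1.223)
t=1.000: state=(1.399)
t=1.080: state=(1.474)
next step: t=1.100: state=(1.493) — x has crossed 1.49
linear interpolation between t=1.080 (1.47389) and t=1.100 (1.49282) → t≈1.097

t = 1.097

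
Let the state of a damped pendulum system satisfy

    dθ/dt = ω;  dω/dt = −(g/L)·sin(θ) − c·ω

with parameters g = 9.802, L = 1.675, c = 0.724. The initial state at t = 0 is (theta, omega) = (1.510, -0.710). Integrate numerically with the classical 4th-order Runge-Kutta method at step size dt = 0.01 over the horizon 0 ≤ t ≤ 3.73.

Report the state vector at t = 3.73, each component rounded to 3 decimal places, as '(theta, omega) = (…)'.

t=0.000: state=(1.510, -0.710)
step 1 (dt=0.01): k1=(-0.710, -5.327), k2=(-0.737, -5.307), k3=(-0.737, -5.307), k4=(-0.763, -5.286); state += dt/6·(k1+2k2+2k3+k4)
t=0.010: state=(1.503, -0.763)
t=0.020: state=(1.495, -0.816)
t=0.030: state=(1.486, -0.868)
continuing one RK4 step at a time; state shown every 20 steps (Δt=0.2):
t=0.200: state=(1.267, -1.686)
t=0.400: state=(0.852, -2.406)
t=0.600: state=(0.335, -2.683)
t=0.800: state=(-0.182, -2.391)
t=1.000: state=(-0.591, -1.643)
t=1.200: state=(-0.826, -0.699)
t=1.400: state=(-0.872, 0.225)
t=1.600: state=(-0.747, 0.991)
t=1.800: state=(-0.493, 1.494)
t=2.000: state=(-0.173, 1.646)
t=2.200: state=(0.140, 1.434)
t=2.400: state=(0.382, 0.948)
t=2.600: state=(0.511, 0.338)
t=2.800: state=(0.519, -0.253)
t=3.000: state=(0.419, -0.718)
t=3.200: state=(0.245, -0.978)
t=3.400: state=(0.044, -1.000)
t=3.600: state=(-0.140, -0.807)
t=3.730: state=(-0.232, -0.598)

(theta, omega) = (-0.232, -0.598)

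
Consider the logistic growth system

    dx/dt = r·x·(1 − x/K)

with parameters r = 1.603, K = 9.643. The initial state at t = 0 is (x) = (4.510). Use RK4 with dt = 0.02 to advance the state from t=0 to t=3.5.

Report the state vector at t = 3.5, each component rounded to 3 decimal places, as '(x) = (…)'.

t=0.000: state=(4.510)
step 1 (dt=0.02): k1=(3.848), k2=(3.852), k3=(3.852), k4=(3.855); state += dt/6·(k1+2k2+2k3+k4)
t=0.020: state=(4.587)
t=0.040: state=(4.664)
t=0.060: state=(4.741)
continuing one RK4 step at a time; state shown every 10 steps (Δt=0.2):
t=0.200: state=(5.281)
t=0.400: state=(6.029)
t=0.600: state=(6.720)
t=0.800: state=(7.329)
t=1.000: state=(7.846)
t=1.200: state=(8.268)
t=1.400: state=(8.605)
t=1.600: state=(8.867)
t=1.800: state=(9.067)
t=2.000: state=(9.218)
t=2.200: state=(9.331)
t=2.400: state=(9.414)
t=2.600: state=(9.476)
t=2.800: state=(9.521)
t=3.000: state=(9.554)
t=3.200: state=(9.578)
t=3.400: state=(9.596)
t=3.500: state=(9.603)

(x) = (9.603)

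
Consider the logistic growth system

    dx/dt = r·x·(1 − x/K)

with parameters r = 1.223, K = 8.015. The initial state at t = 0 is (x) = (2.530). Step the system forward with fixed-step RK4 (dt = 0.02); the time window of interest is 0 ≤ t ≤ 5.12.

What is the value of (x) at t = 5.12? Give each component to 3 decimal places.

t=0.000: state=(2.530)
step 1 (dt=0.02): k1=(2.117), k2=(2.127), k3=(2.127), k4=(2.136); state += dt/6·(k1+2k2+2k3+k4)
t=0.020: state=(2.573)
t=0.040: state=(2.615)
t=0.060: state=(2.659)
continuing one RK4 step at a time; state shown every 10 steps (Δt=0.2):
t=0.200: state=(2.971)
t=0.400: state=(3.441)
t=0.600: state=(3.927)
t=0.800: state=(4.416)
t=1.000: state=(4.893)
t=1.200: state=(5.344)
t=1.400: state=(5.761)
t=1.600: state=(6.135)
t=1.800: state=(6.464)
t=2.000: state=(6.748)
t=2.200: state=(6.987)
t=2.400: state=(7.187)
t=2.600: state=(7.352)
t=2.800: state=(7.486)
t=3.000: state=(7.595)
t=3.200: state=(7.682)
t=3.400: state=(7.752)
t=3.600: state=(7.808)
t=3.800: state=(7.852)
t=4.000: state=(7.887)
t=4.200: state=(7.914)
t=4.400: state=(7.936)
t=4.600: state=(7.953)
t=4.800: state=(7.966)
t=5.000: state=(7.977)
t=5.120: state=(7.982)

(x) = (7.982)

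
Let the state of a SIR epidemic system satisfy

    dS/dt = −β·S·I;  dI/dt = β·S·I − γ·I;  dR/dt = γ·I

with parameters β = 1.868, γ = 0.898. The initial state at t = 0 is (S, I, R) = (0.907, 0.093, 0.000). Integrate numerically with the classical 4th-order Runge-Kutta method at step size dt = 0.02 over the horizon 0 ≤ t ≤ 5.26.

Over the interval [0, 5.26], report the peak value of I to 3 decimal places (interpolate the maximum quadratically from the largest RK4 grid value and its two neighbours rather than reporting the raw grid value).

max I = 0.214

t=0.000: state=(0.907, 0.093, 0.000)
step 1 (dt=0.02): k1=(-0.158, 0.074, 0.084), k2=(-0.159, 0.074, 0.084), k3=(-0.159, 0.074, 0.084), k4=(-0.160, 0.075, 0.085); state += dt/6·(k1+2k2+2k3+k4)
t=0.020: state=(0.904, 0.094, 0.002)
t=0.040: state=(0.901, 0.096, 0.003)
t=0.060: state=(0.897, 0.097, 0.005)
continuing one RK4 step at a time; state shown every 10 steps (Δt=0.2):
t=0.200: state=(0.874, 0.108, 0.018)
t=0.400: state=(0.836, 0.125, 0.039)
t=0.600: state=(0.796, 0.141, 0.063)
t=0.800: state=(0.753, 0.158, 0.090)
t=1.000: state=(0.707, 0.173, 0.119)
t=1.200: state=(0.661, 0.187, 0.152)
t=1.400: state=(0.615, 0.198, 0.186)
t=1.600: state=(0.571, 0.207, 0.223)
t=1.800: state=(0.528, 0.212, 0.260)
t=2.000: state=(0.487, 0.214, 0.299)
t=2.200: state=(0.450, 0.213, 0.337)
t=2.400: state=(0.416, 0.209, 0.375)
t=2.600: state=(0.385, 0.203, 0.412)
t=2.800: state=(0.357, 0.195, 0.448)
t=3.000: state=(0.333, 0.185, 0.482)
t=3.200: state=(0.311, 0.175, 0.514)
t=3.400: state=(0.292, 0.163, 0.545)
t=3.600: state=(0.275, 0.152, 0.573)
t=3.800: state=(0.261, 0.140, 0.599)
t=4.000: state=(0.248, 0.129, 0.623)
t=4.200: state=(0.237, 0.118, 0.645)
t=4.400: state=(0.227, 0.107, 0.666)
t=4.600: state=(0.219, 0.097, 0.684)
t=4.800: state=(0.211, 0.088, 0.701)
t=5.000: state=(0.205, 0.080, 0.716)
t=5.200: state=(0.199, 0.072, 0.729)
t=5.260: state=(0.197, 0.070, 0.733)
largest grid value and its neighbours: I(2.020)=0.21408, I(2.040)=0.21408, I(2.060)=0.21406
parabola through these three points peaks at t≈2.034 with I≈0.21409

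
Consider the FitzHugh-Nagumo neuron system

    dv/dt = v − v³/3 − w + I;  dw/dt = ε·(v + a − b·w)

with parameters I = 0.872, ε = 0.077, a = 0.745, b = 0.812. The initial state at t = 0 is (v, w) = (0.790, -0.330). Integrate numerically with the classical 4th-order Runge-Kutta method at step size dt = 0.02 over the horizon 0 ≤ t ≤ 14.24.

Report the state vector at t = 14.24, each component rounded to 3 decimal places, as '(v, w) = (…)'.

(v, w) = (1.208, 1.582)

t=0.000: state=(0.790, -0.330)
step 1 (dt=0.02): k1=(1.828, 0.139), k2=(1.833, 0.140), k3=(1.833, 0.140), k4=(1.838, 0.141); state += dt/6·(k1+2k2+2k3+k4)
t=0.020: state=(0.827, -0.327)
t=0.040: state=(0.863, -0.324)
t=0.060: state=(0.900, -0.321)
continuing one RK4 step at a time; state shown every 25 steps (Δt=0.5):
t=0.500: state=(1.636, -0.245)
t=1.000: state=(2.010, -0.138)
t=1.500: state=(2.071, -0.028)
t=2.000: state=(2.057, 0.080)
t=2.500: state=(2.028, 0.183)
t=3.000: state=(1.996, 0.282)
t=3.500: state=(1.964, 0.376)
t=4.000: state=(1.931, 0.467)
t=4.500: state=(1.899, 0.553)
t=5.000: state=(1.867, 0.636)
t=5.500: state=(1.834, 0.715)
t=6.000: state=(1.802, 0.790)
t=6.500: state=(1.769, 0.861)
t=7.000: state=(1.736, 0.929)
t=7.500: state=(1.703, 0.994)
t=8.000: state=(1.670, 1.056)
t=8.500: state=(1.637, 1.114)
t=9.000: state=(1.603, 1.170)
t=9.500: state=(1.569, 1.222)
t=10.000: state=(1.535, 1.271)
t=10.500: state=(1.500, 1.318)
t=11.000: state=(1.464, 1.362)
t=11.500: state=(1.428, 1.403)
t=12.000: state=(1.391, 1.441)
t=12.500: state=(1.352, 1.477)
t=13.000: state=(1.313, 1.511)
t=13.500: state=(1.272, 1.541)
t=14.000: state=(1.229, 1.570)
t=14.240: state=(1.208, 1.582)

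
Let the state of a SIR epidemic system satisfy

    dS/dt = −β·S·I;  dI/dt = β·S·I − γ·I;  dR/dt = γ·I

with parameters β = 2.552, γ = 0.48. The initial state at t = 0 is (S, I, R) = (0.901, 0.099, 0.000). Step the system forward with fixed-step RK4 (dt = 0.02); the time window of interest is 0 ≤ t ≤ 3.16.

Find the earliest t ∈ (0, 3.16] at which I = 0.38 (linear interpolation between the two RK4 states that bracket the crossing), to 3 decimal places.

t = 0.969

t=0.000: state=(0.901, 0.099, 0.000)
step 1 (dt=0.02): k1=(-0.228, 0.180, 0.048), k2=(-0.231, 0.183, 0.048), k3=(-0.231, 0.183, 0.048), k4=(-0.235, 0.186, 0.049); state += dt/6·(k1+2k2+2k3+k4)
t=0.020: state=(0.896, 0.103, 0.001)
t=0.040: state=(0.892, 0.106, 0.002)
t=0.060: state=(0.887, 0.110, 0.003)
continuing one RK4 step at a time; state shown every 10 steps (Δt=0.2):
t=0.200: state=(0.848, 0.141, 0.011)
t=0.400: state=(0.779, 0.194, 0.027)
t=0.600: state=(0.695, 0.256, 0.049)
t=0.800: state=(0.599, 0.324, 0.077)
t=0.960: state=(0.519, 0.377, 0.104)
next step: t=0.980: state=(0.509, 0.384, 0.107) — I has crossed 0.38
linear interpolation between t=0.960 (0.37718) and t=0.980 (0.38351) → t≈0.969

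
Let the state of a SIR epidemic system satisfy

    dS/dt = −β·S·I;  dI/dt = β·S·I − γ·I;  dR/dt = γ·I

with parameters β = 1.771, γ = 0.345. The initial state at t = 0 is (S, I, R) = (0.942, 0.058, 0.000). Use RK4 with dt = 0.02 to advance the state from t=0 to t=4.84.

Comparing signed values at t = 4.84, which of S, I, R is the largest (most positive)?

largest component: R

t=0.000: state=(0.942, 0.058, 0.000)
step 1 (dt=0.02): k1=(-0.097, 0.077, 0.020), k2=(-0.098, 0.078, 0.020), k3=(-0.098, 0.078, 0.020), k4=(-0.099, 0.079, 0.021); state += dt/6·(k1+2k2+2k3+k4)
t=0.020: state=(0.940, 0.060, 0.000)
t=0.040: state=(0.938, 0.061, 0.001)
t=0.060: state=(0.936, 0.063, 0.001)
continuing one RK4 step at a time; state shown every 10 steps (Δt=0.2):
t=0.200: state=(0.920, 0.075, 0.005)
t=0.400: state=(0.893, 0.097, 0.010)
t=0.600: state=(0.859, 0.123, 0.018)
t=0.800: state=(0.817, 0.155, 0.028)
t=1.000: state=(0.769, 0.192, 0.040)
t=1.200: state=(0.713, 0.232, 0.054)
t=1.400: state=(0.652, 0.276, 0.072)
t=1.600: state=(0.586, 0.321, 0.092)
t=1.800: state=(0.519, 0.365, 0.116)
t=2.000: state=(0.453, 0.404, 0.143)
t=2.200: state=(0.390, 0.438, 0.172)
t=2.400: state=(0.333, 0.465, 0.203)
t=2.600: state=(0.281, 0.483, 0.236)
t=2.800: state=(0.236, 0.494, 0.269)
t=3.000: state=(0.198, 0.498, 0.304)
t=3.200: state=(0.166, 0.496, 0.338)
t=3.400: state=(0.140, 0.488, 0.372)
t=3.600: state=(0.118, 0.477, 0.405)
t=3.800: state=(0.100, 0.463, 0.438)
t=4.000: state=(0.085, 0.446, 0.469)
t=4.200: state=(0.073, 0.428, 0.499)
t=4.400: state=(0.063, 0.409, 0.528)
t=4.600: state=(0.054, 0.390, 0.556)
t=4.800: state=(0.047, 0.371, 0.582)
t=4.840: state=(0.046, 0.367, 0.587)
compare at T: S=0.046, I=0.367, R=0.587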